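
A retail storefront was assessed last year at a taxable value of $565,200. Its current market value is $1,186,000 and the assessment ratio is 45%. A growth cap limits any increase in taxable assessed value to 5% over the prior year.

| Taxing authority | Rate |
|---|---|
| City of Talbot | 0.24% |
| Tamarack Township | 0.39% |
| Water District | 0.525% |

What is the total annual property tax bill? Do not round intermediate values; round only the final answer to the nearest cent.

Uncapped assessed value = $1,186,000 × 0.45 = $533,700
Cap limit = $565,200 × 1.05 = $593,460
Taxable assessed value = min($533,700, $593,460) = $533,700 (cap does not bind)
City of Talbot: $533,700 × 0.0024 = $1,280.88
Tamarack Township: $533,700 × 0.0039 = $2,081.43
Water District: $533,700 × 0.00525 = $2,801.925
Total = $6,164.235

$6,164.24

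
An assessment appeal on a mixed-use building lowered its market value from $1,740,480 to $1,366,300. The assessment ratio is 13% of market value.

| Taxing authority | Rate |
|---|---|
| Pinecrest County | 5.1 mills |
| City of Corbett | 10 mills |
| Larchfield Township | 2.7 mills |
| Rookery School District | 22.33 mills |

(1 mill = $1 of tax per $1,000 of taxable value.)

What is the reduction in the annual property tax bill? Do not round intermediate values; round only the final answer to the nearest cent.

Old assessed value = $1,740,480 × 0.13 = $226,262.4
New assessed value = $1,366,300 × 0.13 = $177,619
Combined rate = 0.0051 + 0.01 + 0.0027 + 0.02233 = 0.04013
Old tax = $226,262.4 × 0.04013 = $9,079.910112
New tax = $177,619 × 0.04013 = $7,127.85047
Reduction = $9,079.910112 − $7,127.85047 = $1,952.059642

$1,952.06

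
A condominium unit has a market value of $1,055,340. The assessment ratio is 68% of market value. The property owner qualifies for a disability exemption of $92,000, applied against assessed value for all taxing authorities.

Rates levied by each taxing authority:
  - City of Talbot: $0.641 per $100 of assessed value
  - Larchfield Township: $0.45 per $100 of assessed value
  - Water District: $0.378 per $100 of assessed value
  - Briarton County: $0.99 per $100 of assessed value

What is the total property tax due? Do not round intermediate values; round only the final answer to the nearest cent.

$15,384.27

Assessed value = $1,055,340 × 0.68 = $717,631.2
Taxable value = $717,631.2 − $92,000 = $625,631.2
City of Talbot: $625,631.2 × 0.00641 = $4,010.295992
Larchfield Township: $625,631.2 × 0.0045 = $2,815.3404
Water District: $625,631.2 × 0.00378 = $2,364.885936
Briarton County: $625,631.2 × 0.0099 = $6,193.74888
Total = $4,010.295992 + $2,815.3404 + $2,364.885936 + $6,193.74888 = $15,384.271208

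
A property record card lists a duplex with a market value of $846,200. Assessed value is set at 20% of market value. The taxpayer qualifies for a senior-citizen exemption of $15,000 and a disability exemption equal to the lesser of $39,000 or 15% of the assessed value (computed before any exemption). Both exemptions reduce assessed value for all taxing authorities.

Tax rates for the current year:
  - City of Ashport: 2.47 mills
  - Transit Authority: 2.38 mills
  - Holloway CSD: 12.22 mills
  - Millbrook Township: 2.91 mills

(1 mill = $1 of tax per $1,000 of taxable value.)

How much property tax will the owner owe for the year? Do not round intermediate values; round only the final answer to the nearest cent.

Assessed value = $846,200 × 0.2 = $169,240
Disability exemption = min($39,000, 15% × $169,240) = min($39,000, $25,386) = $25,386 (percentage binds)
Taxable value = $169,240 − $15,000 − $25,386 = $128,854
City of Ashport: $128,854 × 0.00247 = $318.26938
Transit Authority: $128,854 × 0.00238 = $306.67252
Holloway CSD: $128,854 × 0.01222 = $1,574.59588
Millbrook Township: $128,854 × 0.00291 = $374.96514
Total = $2,574.50292

$2,574.50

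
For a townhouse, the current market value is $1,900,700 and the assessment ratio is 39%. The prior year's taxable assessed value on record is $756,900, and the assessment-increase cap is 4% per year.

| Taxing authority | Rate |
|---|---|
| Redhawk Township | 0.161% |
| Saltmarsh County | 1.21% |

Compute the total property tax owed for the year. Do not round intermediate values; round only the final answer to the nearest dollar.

$10,163

Uncapped assessed value = $1,900,700 × 0.39 = $741,273
Cap limit = $756,900 × 1.04 = $787,176
Taxable assessed value = min($741,273, $787,176) = $741,273 (cap does not bind)
Redhawk Township: $741,273 × 0.00161 = $1,193.44953
Saltmarsh County: $741,273 × 0.0121 = $8,969.4033
Total = $10,162.85283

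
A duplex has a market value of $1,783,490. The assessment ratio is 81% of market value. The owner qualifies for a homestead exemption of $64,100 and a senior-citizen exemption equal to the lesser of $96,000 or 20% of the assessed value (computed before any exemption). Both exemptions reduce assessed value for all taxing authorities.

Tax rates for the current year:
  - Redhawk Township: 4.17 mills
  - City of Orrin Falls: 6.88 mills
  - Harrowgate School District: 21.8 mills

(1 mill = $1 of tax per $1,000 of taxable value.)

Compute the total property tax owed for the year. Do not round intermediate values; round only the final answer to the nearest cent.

Assessed value = $1,783,490 × 0.81 = $1,444,626.9
Senior-citizen exemption = min($96,000, 20% × $1,444,626.9) = min($96,000, $288,925.38) = $96,000 (dollar cap binds)
Taxable value = $1,444,626.9 − $64,100 − $96,000 = $1,284,526.9
Redhawk Township: $1,284,526.9 × 0.00417 = $5,356.477173
City of Orrin Falls: $1,284,526.9 × 0.00688 = $8,837.545072
Harrowgate School District: $1,284,526.9 × 0.0218 = $28,002.68642
Total = $42,196.708665

$42,196.71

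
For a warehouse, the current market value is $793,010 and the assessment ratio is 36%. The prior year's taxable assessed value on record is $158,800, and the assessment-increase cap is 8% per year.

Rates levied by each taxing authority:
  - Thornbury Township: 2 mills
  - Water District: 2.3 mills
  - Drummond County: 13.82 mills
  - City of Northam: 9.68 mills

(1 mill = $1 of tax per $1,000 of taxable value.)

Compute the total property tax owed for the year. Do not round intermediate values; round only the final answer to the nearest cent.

Uncapped assessed value = $793,010 × 0.36 = $285,483.6
Cap limit = $158,800 × 1.08 = $171,504
Taxable assessed value = min($285,483.6, $171,504) = $171,504 (cap binds)
Thornbury Township: $171,504 × 0.002 = $343.008
Water District: $171,504 × 0.0023 = $394.4592
Drummond County: $171,504 × 0.01382 = $2,370.18528
City of Northam: $171,504 × 0.00968 = $1,660.15872
Total = $4,767.8112

$4,767.81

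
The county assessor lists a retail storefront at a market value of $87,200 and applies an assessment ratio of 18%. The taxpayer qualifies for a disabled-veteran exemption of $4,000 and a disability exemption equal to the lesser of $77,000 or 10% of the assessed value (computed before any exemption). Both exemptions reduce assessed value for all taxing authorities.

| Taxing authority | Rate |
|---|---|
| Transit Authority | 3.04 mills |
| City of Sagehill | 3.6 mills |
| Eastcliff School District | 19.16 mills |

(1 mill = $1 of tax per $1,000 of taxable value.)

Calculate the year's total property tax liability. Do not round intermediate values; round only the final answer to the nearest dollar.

$261

Assessed value = $87,200 × 0.18 = $15,696
Disability exemption = min($77,000, 10% × $15,696) = min($77,000, $1,569.6) = $1,569.6 (percentage binds)
Taxable value = $15,696 − $4,000 − $1,569.6 = $10,126.4
Transit Authority: $10,126.4 × 0.00304 = $30.784256
City of Sagehill: $10,126.4 × 0.0036 = $36.45504
Eastcliff School District: $10,126.4 × 0.01916 = $194.021824
Total = $261.26112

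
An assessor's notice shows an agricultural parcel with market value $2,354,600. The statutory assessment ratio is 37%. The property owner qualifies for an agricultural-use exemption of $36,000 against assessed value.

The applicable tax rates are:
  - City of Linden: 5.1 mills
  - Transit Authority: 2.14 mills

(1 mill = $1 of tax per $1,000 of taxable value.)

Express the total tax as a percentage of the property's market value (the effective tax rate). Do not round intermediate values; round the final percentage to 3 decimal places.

Assessed value = $2,354,600 × 0.37 = $871,202
Taxable value = $871,202 − $36,000 = $835,202
City of Linden: $835,202 × 0.0051 = $4,259.5302
Transit Authority: $835,202 × 0.00214 = $1,787.33228
Total tax = $6,046.86248
Effective rate = $6,046.86248 ÷ $2,354,600 = 0.257% of market value

0.257%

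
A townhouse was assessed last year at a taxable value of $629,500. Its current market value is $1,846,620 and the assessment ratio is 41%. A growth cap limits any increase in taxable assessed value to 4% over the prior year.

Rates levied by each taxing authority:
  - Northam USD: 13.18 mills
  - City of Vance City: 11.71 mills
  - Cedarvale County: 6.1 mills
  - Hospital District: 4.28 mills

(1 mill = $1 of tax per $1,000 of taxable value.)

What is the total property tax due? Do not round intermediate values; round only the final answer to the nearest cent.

Uncapped assessed value = $1,846,620 × 0.41 = $757,114.2
Cap limit = $629,500 × 1.04 = $654,680
Taxable assessed value = min($757,114.2, $654,680) = $654,680 (cap binds)
Northam USD: $654,680 × 0.01318 = $8,628.6824
City of Vance City: $654,680 × 0.01171 = $7,666.3028
Cedarvale County: $654,680 × 0.0061 = $3,993.548
Hospital District: $654,680 × 0.00428 = $2,802.0304
Total = $23,090.5636

$23,090.56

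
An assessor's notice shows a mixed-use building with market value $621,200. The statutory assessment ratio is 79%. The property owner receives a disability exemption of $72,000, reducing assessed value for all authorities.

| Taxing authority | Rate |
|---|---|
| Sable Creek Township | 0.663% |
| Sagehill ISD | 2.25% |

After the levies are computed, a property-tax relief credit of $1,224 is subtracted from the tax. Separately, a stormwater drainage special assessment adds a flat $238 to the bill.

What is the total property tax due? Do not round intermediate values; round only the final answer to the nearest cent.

Assessed value = $621,200 × 0.79 = $490,748
Taxable value = $490,748 − $72,000 = $418,748
Sable Creek Township: $418,748 × 0.00663 = $2,776.29924
Sagehill ISD: $418,748 × 0.0225 = $9,421.83
Levies subtotal = $12,198.12924
After credit = $12,198.12924 − $1,224 = $10,974.12924
Total = $10,974.12924 + $238 = $11,212.12924

$11,212.13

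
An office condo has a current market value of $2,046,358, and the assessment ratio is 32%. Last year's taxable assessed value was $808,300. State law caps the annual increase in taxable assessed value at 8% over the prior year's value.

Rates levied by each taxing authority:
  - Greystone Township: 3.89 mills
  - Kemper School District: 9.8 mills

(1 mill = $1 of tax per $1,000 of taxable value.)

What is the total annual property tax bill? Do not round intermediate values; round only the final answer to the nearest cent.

$8,964.69

Uncapped assessed value = $2,046,358 × 0.32 = $654,834.56
Cap limit = $808,300 × 1.08 = $872,964
Taxable assessed value = min($654,834.56, $872,964) = $654,834.56 (cap does not bind)
Greystone Township: $654,834.56 × 0.00389 = $2,547.3064384
Kemper School District: $654,834.56 × 0.0098 = $6,417.378688
Total = $8,964.6851264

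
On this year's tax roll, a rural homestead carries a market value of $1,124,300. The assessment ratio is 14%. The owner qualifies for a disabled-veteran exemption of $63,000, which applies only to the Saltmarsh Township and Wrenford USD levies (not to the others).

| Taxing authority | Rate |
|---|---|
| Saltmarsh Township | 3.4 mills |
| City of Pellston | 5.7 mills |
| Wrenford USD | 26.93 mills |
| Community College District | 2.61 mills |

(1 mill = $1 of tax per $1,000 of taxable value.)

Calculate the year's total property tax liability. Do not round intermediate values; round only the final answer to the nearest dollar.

Assessed value = $1,124,300 × 0.14 = $157,402
Saltmarsh Township: ($157,402 − $63,000) × 0.0034 = $94,402 × 0.0034 = $320.9668
City of Pellston: $157,402 × 0.0057 = $897.1914
Wrenford USD: ($157,402 − $63,000) × 0.02693 = $94,402 × 0.02693 = $2,542.24586
Community College District: $157,402 × 0.00261 = $410.81922
Total = $4,171.22328

$4,171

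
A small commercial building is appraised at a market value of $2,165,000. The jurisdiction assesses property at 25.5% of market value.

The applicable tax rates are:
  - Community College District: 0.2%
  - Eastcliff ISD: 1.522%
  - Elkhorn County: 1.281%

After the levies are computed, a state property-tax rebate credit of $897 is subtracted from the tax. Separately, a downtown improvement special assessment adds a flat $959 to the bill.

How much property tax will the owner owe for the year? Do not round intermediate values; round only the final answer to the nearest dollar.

Assessed value = $2,165,000 × 0.255 = $552,075
Community College District: $552,075 × 0.002 = $1,104.15
Eastcliff ISD: $552,075 × 0.01522 = $8,402.5815
Elkhorn County: $552,075 × 0.01281 = $7,072.08075
Levies subtotal = $16,578.81225
After credit = $16,578.81225 − $897 = $15,681.81225
Total = $15,681.81225 + $959 = $16,640.81225

$16,641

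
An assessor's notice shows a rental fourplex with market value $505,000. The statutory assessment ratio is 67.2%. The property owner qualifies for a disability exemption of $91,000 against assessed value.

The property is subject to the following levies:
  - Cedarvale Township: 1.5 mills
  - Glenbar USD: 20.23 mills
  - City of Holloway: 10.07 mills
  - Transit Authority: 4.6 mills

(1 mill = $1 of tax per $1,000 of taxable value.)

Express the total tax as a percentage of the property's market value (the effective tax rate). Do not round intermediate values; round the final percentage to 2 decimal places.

Assessed value = $505,000 × 0.672 = $339,360
Taxable value = $339,360 − $91,000 = $248,360
Cedarvale Township: $248,360 × 0.0015 = $372.54
Glenbar USD: $248,360 × 0.02023 = $5,024.3228
City of Holloway: $248,360 × 0.01007 = $2,500.9852
Transit Authority: $248,360 × 0.0046 = $1,142.456
Total tax = $9,040.304
Effective rate = $9,040.304 ÷ $505,000 = 1.79% of market value

1.79%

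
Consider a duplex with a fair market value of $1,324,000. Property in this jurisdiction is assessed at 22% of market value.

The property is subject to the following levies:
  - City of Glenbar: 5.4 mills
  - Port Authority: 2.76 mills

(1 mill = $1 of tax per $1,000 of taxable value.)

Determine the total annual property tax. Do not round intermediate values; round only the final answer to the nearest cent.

Assessed value = $1,324,000 × 0.22 = $291,280
City of Glenbar: $291,280 × 0.0054 = $1,572.912
Port Authority: $291,280 × 0.00276 = $803.9328
Total = $1,572.912 + $803.9328 = $2,376.8448

$2,376.84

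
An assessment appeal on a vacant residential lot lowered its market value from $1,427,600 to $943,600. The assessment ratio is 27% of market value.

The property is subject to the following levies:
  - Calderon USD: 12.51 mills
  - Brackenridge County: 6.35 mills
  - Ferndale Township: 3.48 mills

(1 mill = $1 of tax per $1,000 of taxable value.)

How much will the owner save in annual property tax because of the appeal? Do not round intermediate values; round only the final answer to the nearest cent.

$2,919.39

Old assessed value = $1,427,600 × 0.27 = $385,452
New assessed value = $943,600 × 0.27 = $254,772
Combined rate = 0.01251 + 0.00635 + 0.00348 = 0.02234
Old tax = $385,452 × 0.02234 = $8,610.99768
New tax = $254,772 × 0.02234 = $5,691.60648
Reduction = $8,610.99768 − $5,691.60648 = $2,919.3912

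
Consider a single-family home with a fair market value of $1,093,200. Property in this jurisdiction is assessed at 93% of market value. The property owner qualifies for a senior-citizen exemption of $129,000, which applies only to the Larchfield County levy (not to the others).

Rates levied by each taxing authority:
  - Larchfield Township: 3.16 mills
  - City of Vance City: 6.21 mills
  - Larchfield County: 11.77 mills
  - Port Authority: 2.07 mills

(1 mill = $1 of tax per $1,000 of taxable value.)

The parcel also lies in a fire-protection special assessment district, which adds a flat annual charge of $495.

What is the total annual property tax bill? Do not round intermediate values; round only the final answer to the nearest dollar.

Assessed value = $1,093,200 × 0.93 = $1,016,676
Larchfield Township: $1,016,676 × 0.00316 = $3,212.69616
City of Vance City: $1,016,676 × 0.00621 = $6,313.55796
Larchfield County: ($1,016,676 − $129,000) × 0.01177 = $887,676 × 0.01177 = $10,447.94652
Port Authority: $1,016,676 × 0.00207 = $2,104.51932
Levies subtotal = $22,078.71996
Total = $22,078.71996 + $495 = $22,573.71996

$22,574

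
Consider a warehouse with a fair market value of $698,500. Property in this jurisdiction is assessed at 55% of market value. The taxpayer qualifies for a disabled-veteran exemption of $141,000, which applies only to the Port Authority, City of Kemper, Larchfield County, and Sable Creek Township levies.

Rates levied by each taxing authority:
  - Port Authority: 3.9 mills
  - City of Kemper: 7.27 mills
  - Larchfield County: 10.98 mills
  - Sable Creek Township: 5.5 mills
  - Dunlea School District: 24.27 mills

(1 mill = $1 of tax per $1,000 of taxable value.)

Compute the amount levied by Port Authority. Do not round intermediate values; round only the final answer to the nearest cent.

Assessed value = $698,500 × 0.55 = $384,175
Port Authority taxable value = $384,175 − $141,000 = $243,175
Port Authority levy = $243,175 × 0.0039 = $948.3825

$948.38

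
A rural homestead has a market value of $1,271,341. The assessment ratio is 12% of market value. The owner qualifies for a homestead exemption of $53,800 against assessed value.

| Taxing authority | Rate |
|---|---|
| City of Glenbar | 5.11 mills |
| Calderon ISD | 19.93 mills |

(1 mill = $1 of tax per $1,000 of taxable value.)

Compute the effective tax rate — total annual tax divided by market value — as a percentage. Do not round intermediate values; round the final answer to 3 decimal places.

Assessed value = $1,271,341 × 0.12 = $152,560.92
Taxable value = $152,560.92 − $53,800 = $98,760.92
City of Glenbar: $98,760.92 × 0.00511 = $504.6683012
Calderon ISD: $98,760.92 × 0.01993 = $1,968.3051356
Total tax = $2,472.9734368
Effective rate = $2,472.9734368 ÷ $1,271,341 = 0.195% of market value

0.195%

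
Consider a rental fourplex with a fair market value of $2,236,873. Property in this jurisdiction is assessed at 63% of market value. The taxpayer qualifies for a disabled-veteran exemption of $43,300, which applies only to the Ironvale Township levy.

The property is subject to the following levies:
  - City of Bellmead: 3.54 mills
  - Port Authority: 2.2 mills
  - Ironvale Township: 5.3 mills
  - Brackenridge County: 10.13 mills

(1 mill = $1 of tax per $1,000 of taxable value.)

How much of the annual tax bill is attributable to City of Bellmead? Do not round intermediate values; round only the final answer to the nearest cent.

Assessed value = $2,236,873 × 0.63 = $1,409,229.99
City of Bellmead taxable value = $1,409,229.99 (exemption does not apply)
City of Bellmead levy = $1,409,229.99 × 0.00354 = $4,988.6741646

$4,988.67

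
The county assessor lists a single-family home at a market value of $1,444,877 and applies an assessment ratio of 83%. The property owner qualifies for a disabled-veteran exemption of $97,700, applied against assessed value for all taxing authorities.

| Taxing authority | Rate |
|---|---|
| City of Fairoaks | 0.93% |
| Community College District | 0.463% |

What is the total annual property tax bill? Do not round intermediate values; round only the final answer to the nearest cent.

$15,344.56

Assessed value = $1,444,877 × 0.83 = $1,199,247.91
Taxable value = $1,199,247.91 − $97,700 = $1,101,547.91
City of Fairoaks: $1,101,547.91 × 0.0093 = $10,244.395563
Community College District: $1,101,547.91 × 0.00463 = $5,100.1668233
Total = $10,244.395563 + $5,100.1668233 = $15,344.5623863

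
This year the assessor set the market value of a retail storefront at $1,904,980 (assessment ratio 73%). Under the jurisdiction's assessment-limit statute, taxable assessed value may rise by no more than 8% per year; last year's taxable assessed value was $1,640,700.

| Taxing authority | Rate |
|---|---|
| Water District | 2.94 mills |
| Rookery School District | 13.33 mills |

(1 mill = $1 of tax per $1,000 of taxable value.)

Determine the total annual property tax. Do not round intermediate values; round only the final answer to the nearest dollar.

Uncapped assessed value = $1,904,980 × 0.73 = $1,390,635.4
Cap limit = $1,640,700 × 1.08 = $1,771,956
Taxable assessed value = min($1,390,635.4, $1,771,956) = $1,390,635.4 (cap does not bind)
Water District: $1,390,635.4 × 0.00294 = $4,088.468076
Rookery School District: $1,390,635.4 × 0.01333 = $18,537.169882
Total = $22,625.637958

$22,626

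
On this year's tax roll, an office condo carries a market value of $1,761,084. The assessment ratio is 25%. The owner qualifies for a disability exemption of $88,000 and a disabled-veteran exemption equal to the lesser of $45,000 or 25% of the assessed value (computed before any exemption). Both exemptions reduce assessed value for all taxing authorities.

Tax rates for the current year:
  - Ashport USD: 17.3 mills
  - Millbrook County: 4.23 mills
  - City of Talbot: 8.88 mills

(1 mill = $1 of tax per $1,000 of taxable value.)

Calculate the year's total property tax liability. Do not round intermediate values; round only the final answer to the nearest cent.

Assessed value = $1,761,084 × 0.25 = $440,271
Disabled-veteran exemption = min($45,000, 25% × $440,271) = min($45,000, $110,067.75) = $45,000 (dollar cap binds)
Taxable value = $440,271 − $88,000 − $45,000 = $307,271
Ashport USD: $307,271 × 0.0173 = $5,315.7883
Millbrook County: $307,271 × 0.00423 = $1,299.75633
City of Talbot: $307,271 × 0.00888 = $2,728.56648
Total = $9,344.11111

$9,344.11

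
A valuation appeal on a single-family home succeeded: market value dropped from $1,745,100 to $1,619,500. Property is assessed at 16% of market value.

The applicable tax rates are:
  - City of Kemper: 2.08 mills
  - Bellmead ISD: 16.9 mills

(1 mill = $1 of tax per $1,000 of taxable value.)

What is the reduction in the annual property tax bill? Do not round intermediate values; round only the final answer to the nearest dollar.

$381

Old assessed value = $1,745,100 × 0.16 = $279,216
New assessed value = $1,619,500 × 0.16 = $259,120
Combined rate = 0.00208 + 0.0169 = 0.01898
Old tax = $279,216 × 0.01898 = $5,299.51968
New tax = $259,120 × 0.01898 = $4,918.0976
Reduction = $5,299.51968 − $4,918.0976 = $381.42208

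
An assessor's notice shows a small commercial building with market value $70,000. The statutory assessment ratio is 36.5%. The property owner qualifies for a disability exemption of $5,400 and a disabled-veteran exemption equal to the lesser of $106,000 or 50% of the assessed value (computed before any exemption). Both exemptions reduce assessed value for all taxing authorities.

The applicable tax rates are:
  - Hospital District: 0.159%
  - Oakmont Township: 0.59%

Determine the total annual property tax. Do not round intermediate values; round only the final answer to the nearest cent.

$55.24

Assessed value = $70,000 × 0.365 = $25,550
Disabled-veteran exemption = min($106,000, 50% × $25,550) = min($106,000, $12,775) = $12,775 (percentage binds)
Taxable value = $25,550 − $5,400 − $12,775 = $7,375
Hospital District: $7,375 × 0.00159 = $11.72625
Oakmont Township: $7,375 × 0.0059 = $43.5125
Total = $55.23875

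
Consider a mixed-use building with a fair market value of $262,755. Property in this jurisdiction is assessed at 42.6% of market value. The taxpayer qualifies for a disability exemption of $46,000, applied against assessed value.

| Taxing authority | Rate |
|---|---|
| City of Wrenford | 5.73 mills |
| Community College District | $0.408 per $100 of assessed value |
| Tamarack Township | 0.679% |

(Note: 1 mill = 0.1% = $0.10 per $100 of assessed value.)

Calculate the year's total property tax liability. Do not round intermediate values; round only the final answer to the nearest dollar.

Assessed value = $262,755 × 0.426 = $111,933.63
Taxable value = $111,933.63 − $46,000 = $65,933.63
City of Wrenford: $65,933.63 × 0.00573 = $377.7996999
Community College District: $65,933.63 × 0.00408 = $269.0092104
Tamarack Township: $65,933.63 × 0.00679 = $447.6893477
Total = $1,094.498258

$1,094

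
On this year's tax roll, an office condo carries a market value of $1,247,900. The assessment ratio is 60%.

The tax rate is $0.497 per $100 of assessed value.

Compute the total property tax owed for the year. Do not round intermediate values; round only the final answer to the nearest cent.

Assessed value = $1,247,900 × 0.6 = $748,740
Tax = $748,740 × 0.00497 = $3,721.2378

$3,721.24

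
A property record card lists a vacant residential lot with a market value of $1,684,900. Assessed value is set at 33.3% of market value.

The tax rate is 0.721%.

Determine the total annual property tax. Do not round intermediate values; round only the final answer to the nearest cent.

$4,045.33

Assessed value = $1,684,900 × 0.333 = $561,071.7
Tax = $561,071.7 × 0.00721 = $4,045.326957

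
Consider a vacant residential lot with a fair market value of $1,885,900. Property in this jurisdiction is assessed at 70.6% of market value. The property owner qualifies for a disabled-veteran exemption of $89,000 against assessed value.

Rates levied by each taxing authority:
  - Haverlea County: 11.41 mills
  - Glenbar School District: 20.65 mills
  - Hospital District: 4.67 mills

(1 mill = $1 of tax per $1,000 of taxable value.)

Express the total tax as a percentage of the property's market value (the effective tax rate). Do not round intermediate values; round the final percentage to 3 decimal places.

Assessed value = $1,885,900 × 0.706 = $1,331,445.4
Taxable value = $1,331,445.4 − $89,000 = $1,242,445.4
Haverlea County: $1,242,445.4 × 0.01141 = $14,176.302014
Glenbar School District: $1,242,445.4 × 0.02065 = $25,656.49751
Hospital District: $1,242,445.4 × 0.00467 = $5,802.220018
Total tax = $45,635.019542
Effective rate = $45,635.019542 ÷ $1,885,900 = 2.420% of market value

2.420%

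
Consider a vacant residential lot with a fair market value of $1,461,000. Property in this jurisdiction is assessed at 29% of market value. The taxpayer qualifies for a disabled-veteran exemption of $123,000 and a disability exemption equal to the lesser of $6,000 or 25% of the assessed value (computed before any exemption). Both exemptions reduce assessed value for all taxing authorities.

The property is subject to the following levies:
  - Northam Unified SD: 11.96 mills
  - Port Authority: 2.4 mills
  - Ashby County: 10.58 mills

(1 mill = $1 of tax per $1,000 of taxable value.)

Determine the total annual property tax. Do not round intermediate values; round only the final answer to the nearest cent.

Assessed value = $1,461,000 × 0.29 = $423,690
Disability exemption = min($6,000, 25% × $423,690) = min($6,000, $105,922.5) = $6,000 (dollar cap binds)
Taxable value = $423,690 − $123,000 − $6,000 = $294,690
Northam Unified SD: $294,690 × 0.01196 = $3,524.4924
Port Authority: $294,690 × 0.0024 = $707.256
Ashby County: $294,690 × 0.01058 = $3,117.8202
Total = $7,349.5686

$7,349.57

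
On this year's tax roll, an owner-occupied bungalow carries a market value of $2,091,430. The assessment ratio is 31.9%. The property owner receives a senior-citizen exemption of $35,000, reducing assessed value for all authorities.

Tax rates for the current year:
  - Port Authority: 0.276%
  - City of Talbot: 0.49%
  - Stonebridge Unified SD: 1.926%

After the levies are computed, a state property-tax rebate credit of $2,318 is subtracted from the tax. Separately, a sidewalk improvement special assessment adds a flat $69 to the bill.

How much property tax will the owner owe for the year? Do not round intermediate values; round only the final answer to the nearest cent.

Assessed value = $2,091,430 × 0.319 = $667,166.17
Taxable value = $667,166.17 − $35,000 = $632,166.17
Port Authority: $632,166.17 × 0.00276 = $1,744.7786292
City of Talbot: $632,166.17 × 0.0049 = $3,097.614233
Stonebridge Unified SD: $632,166.17 × 0.01926 = $12,175.5204342
Levies subtotal = $17,017.9132964
After credit = $17,017.9132964 − $2,318 = $14,699.9132964
Total = $14,699.9132964 + $69 = $14,768.9132964

$14,768.91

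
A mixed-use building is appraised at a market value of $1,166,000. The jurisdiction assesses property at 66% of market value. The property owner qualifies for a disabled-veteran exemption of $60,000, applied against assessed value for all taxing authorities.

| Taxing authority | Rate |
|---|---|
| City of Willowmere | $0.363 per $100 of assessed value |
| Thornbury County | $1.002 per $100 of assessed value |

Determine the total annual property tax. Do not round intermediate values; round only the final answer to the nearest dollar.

$9,685

Assessed value = $1,166,000 × 0.66 = $769,560
Taxable value = $769,560 − $60,000 = $709,560
City of Willowmere: $709,560 × 0.00363 = $2,575.7028
Thornbury County: $709,560 × 0.01002 = $7,109.7912
Total = $2,575.7028 + $7,109.7912 = $9,685.494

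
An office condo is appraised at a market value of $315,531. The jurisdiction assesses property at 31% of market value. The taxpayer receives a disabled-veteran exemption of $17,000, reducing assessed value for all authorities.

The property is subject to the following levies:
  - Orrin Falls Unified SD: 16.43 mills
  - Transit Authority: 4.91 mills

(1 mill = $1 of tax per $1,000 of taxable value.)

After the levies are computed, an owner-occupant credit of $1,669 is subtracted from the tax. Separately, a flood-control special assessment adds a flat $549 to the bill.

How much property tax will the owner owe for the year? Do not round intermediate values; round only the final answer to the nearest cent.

Assessed value = $315,531 × 0.31 = $97,814.61
Taxable value = $97,814.61 − $17,000 = $80,814.61
Orrin Falls Unified SD: $80,814.61 × 0.01643 = $1,327.7840423
Transit Authority: $80,814.61 × 0.00491 = $396.7997351
Levies subtotal = $1,724.5837774
After credit = $1,724.5837774 − $1,669 = $55.5837774
Total = $55.5837774 + $549 = $604.5837774

$604.58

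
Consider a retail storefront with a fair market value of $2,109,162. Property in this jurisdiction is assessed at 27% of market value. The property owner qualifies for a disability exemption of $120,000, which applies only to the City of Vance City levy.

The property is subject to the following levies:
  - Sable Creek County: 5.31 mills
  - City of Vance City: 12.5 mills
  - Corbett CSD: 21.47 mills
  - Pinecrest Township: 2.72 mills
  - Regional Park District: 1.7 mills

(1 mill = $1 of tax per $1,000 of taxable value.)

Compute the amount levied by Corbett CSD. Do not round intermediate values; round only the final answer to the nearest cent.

Assessed value = $2,109,162 × 0.27 = $569,473.74
Corbett CSD taxable value = $569,473.74 (exemption does not apply)
Corbett CSD levy = $569,473.74 × 0.02147 = $12,226.6011978

$12,226.60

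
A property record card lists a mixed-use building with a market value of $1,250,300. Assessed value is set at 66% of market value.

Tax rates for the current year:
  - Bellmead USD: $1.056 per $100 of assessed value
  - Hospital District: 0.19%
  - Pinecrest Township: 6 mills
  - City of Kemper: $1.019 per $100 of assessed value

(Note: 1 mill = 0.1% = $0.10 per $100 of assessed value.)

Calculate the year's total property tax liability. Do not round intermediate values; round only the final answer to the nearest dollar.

Assessed value = $1,250,300 × 0.66 = $825,198
Bellmead USD: $825,198 × 0.01056 = $8,714.09088
Hospital District: $825,198 × 0.0019 = $1,567.8762
Pinecrest Township: $825,198 × 0.006 = $4,951.188
City of Kemper: $825,198 × 0.01019 = $8,408.76762
Total = $23,641.9227

$23,642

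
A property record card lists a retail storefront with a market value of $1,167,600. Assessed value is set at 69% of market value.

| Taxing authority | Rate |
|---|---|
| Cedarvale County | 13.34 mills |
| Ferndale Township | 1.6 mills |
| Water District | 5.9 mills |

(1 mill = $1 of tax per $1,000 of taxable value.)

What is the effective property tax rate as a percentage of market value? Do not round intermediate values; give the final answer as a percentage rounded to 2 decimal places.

Assessed value = $1,167,600 × 0.69 = $805,644
Cedarvale County: $805,644 × 0.01334 = $10,747.29096
Ferndale Township: $805,644 × 0.0016 = $1,289.0304
Water District: $805,644 × 0.0059 = $4,753.2996
Total tax = $16,789.62096
Effective rate = $16,789.62096 ÷ $1,167,600 = 1.44% of market value

1.44%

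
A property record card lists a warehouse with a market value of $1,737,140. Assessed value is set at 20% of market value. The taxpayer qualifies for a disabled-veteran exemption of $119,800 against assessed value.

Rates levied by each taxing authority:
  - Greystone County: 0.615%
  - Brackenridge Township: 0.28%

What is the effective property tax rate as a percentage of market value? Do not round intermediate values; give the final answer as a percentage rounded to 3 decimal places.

Assessed value = $1,737,140 × 0.2 = $347,428
Taxable value = $347,428 − $119,800 = $227,628
Greystone County: $227,628 × 0.00615 = $1,399.9122
Brackenridge Township: $227,628 × 0.0028 = $637.3584
Total tax = $2,037.2706
Effective rate = $2,037.2706 ÷ $1,737,140 = 0.117% of market value

0.117%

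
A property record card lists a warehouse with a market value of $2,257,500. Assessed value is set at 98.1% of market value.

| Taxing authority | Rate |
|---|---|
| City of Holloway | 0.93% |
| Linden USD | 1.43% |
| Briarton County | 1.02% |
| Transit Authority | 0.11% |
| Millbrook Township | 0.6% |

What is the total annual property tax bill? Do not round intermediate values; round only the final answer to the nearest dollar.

Assessed value = $2,257,500 × 0.981 = $2,214,607.5
City of Holloway: $2,214,607.5 × 0.0093 = $20,595.84975
Linden USD: $2,214,607.5 × 0.0143 = $31,668.88725
Briarton County: $2,214,607.5 × 0.0102 = $22,588.9965
Transit Authority: $2,214,607.5 × 0.0011 = $2,436.06825
Millbrook Township: $2,214,607.5 × 0.006 = $13,287.645
Total = $20,595.84975 + $31,668.88725 + $22,588.9965 + $2,436.06825 + $13,287.645 = $90,577.44675

$90,577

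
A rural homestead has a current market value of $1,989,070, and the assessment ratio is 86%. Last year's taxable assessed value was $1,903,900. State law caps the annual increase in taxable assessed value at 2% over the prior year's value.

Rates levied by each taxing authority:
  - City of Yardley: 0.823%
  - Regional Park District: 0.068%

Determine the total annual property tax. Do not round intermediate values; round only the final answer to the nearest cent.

$15,241.45

Uncapped assessed value = $1,989,070 × 0.86 = $1,710,600.2
Cap limit = $1,903,900 × 1.02 = $1,941,978
Taxable assessed value = min($1,710,600.2, $1,941,978) = $1,710,600.2 (cap does not bind)
City of Yardley: $1,710,600.2 × 0.00823 = $14,078.239646
Regional Park District: $1,710,600.2 × 0.00068 = $1,163.208136
Total = $15,241.447782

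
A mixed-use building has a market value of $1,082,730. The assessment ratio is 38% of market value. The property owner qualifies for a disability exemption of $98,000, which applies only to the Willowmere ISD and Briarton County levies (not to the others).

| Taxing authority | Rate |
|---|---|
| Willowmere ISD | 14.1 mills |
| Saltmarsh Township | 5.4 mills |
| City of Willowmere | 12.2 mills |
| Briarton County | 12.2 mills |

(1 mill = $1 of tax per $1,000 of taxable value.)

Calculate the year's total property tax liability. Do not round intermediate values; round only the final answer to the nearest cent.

Assessed value = $1,082,730 × 0.38 = $411,437.4
Willowmere ISD: ($411,437.4 − $98,000) × 0.0141 = $313,437.4 × 0.0141 = $4,419.46734
Saltmarsh Township: $411,437.4 × 0.0054 = $2,221.76196
City of Willowmere: $411,437.4 × 0.0122 = $5,019.53628
Briarton County: ($411,437.4 − $98,000) × 0.0122 = $313,437.4 × 0.0122 = $3,823.93628
Total = $15,484.70186

$15,484.70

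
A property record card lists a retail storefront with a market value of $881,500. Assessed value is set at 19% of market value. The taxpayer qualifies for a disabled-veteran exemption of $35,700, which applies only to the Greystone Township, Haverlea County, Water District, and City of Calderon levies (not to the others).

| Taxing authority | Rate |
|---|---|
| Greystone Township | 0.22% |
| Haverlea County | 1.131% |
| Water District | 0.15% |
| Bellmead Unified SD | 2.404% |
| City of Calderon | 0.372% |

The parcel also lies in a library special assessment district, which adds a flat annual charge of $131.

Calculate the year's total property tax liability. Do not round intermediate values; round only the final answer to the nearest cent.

Assessed value = $881,500 × 0.19 = $167,485
Greystone Township: ($167,485 − $35,700) × 0.0022 = $131,785 × 0.0022 = $289.927
Haverlea County: ($167,485 − $35,700) × 0.01131 = $131,785 × 0.01131 = $1,490.48835
Water District: ($167,485 − $35,700) × 0.0015 = $131,785 × 0.0015 = $197.6775
Bellmead Unified SD: $167,485 × 0.02404 = $4,026.3394
City of Calderon: ($167,485 − $35,700) × 0.00372 = $131,785 × 0.00372 = $490.2402
Levies subtotal = $6,494.67245
Total = $6,494.67245 + $131 = $6,625.67245

$6,625.67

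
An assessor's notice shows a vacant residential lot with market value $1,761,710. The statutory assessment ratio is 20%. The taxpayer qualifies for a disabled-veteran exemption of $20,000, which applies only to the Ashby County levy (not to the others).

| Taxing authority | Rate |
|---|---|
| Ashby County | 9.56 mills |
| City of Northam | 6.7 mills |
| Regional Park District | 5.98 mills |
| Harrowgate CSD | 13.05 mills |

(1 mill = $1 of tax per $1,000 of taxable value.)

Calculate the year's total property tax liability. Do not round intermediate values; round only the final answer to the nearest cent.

$12,242.95

Assessed value = $1,761,710 × 0.2 = $352,342
Ashby County: ($352,342 − $20,000) × 0.00956 = $332,342 × 0.00956 = $3,177.18952
City of Northam: $352,342 × 0.0067 = $2,360.6914
Regional Park District: $352,342 × 0.00598 = $2,107.00516
Harrowgate CSD: $352,342 × 0.01305 = $4,598.0631
Total = $12,242.94918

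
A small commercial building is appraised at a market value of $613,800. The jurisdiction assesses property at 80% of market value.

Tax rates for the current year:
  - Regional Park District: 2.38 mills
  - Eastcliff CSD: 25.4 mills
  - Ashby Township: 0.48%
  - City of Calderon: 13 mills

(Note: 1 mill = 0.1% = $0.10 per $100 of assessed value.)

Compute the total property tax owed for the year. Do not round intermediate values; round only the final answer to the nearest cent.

Assessed value = $613,800 × 0.8 = $491,040
Regional Park District: $491,040 × 0.00238 = $1,168.6752
Eastcliff CSD: $491,040 × 0.0254 = $12,472.416
Ashby Township: $491,040 × 0.0048 = $2,356.992
City of Calderon: $491,040 × 0.013 = $6,383.52
Total = $22,381.6032

$22,381.60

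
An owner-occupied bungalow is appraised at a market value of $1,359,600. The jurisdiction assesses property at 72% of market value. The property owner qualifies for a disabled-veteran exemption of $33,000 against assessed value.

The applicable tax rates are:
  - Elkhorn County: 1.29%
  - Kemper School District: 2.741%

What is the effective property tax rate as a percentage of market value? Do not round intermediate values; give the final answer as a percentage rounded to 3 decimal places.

Assessed value = $1,359,600 × 0.72 = $978,912
Taxable value = $978,912 − $33,000 = $945,912
Elkhorn County: $945,912 × 0.0129 = $12,202.2648
Kemper School District: $945,912 × 0.02741 = $25,927.44792
Total tax = $38,129.71272
Effective rate = $38,129.71272 ÷ $1,359,600 = 2.804% of market value

2.804%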